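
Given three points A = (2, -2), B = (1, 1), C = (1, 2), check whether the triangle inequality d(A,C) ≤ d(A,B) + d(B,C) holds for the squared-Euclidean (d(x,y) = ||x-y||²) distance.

d(A,B) = 1² + 3² = 10, d(B,C) = 0² + 1² = 1, d(A,C) = 1² + 4² = 17.
d(A,C) = 17 > 10 + 1 = 11. Triangle inequality is VIOLATED. (Squared-Euclidean is not a metric — this is a counterexample.)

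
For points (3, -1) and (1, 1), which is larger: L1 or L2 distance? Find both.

L1 = |3 - 1| + |-1 - 1| = 2 + 2 = 4
L2 = √(2² + 2²) = √8 ≈ 2.8284
L1 ≥ L2 always (equality iff movement is along one axis); L1 > L2 here.
Ratio L1/L2 = 4/√8 ≈ 1.4142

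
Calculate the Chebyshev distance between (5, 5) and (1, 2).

max(|x_i - y_i|) = max(|5 - 1|, |5 - 2|) = max(4, 3) = 4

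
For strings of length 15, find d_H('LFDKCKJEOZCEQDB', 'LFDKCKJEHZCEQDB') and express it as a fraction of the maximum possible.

Differing positions: 9. Hamming distance = 1. The maximum possible Hamming distance for length-15 strings is 15, so d_H/15 = 1/15 ≈ 0.0667.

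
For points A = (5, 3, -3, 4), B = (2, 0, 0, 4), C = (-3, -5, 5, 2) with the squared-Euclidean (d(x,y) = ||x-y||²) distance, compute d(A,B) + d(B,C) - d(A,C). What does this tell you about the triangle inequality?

d(A,B) = 3² + 3² + 3² + 0² = 27, d(B,C) = 5² + 5² + 5² + 2² = 79, d(A,C) = 8² + 8² + 8² + 2² = 196.
d(A,B) + d(B,C) - d(A,C) = 27 + 79 - 196 = 106 - 196 = -90. This is < 0, so the triangle inequality FAILS for these points (squared-Euclidean is not a metric).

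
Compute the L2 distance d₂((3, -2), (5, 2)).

√(Σ(x_i - y_i)²) = √((3 - 5)² + (-2 - 2)²)
= √((-2)² + (-4)²) = √(4 + 16) = √20 ≈ 4.4721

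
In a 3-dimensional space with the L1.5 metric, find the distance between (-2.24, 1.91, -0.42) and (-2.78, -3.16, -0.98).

(Σ|x_i - y_i|^1.5)^(1/1.5) = (|-2.24 - (-2.78)|^1.5 + |1.91 - (-3.16)|^1.5 + |-0.42 - (-0.98)|^1.5)^(1/1.5)
= (0.54^1.5 + 5.07^1.5 + 0.56^1.5)^(1/1.5) ≈ (0.3968 + 11.4159 + 0.4191)^(1/1.5) = (12.2318)^(1/1.5) ≈ 5.3088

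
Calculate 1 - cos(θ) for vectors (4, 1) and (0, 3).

With u = (4, 1), v = (0, 3):
u·v = 4·0 + 1·3 = 0 + 3 = 3.
|u| = √(4² + 1²) = √17, |v| = √(0² + 3²) = √9, so |u||v| = √(17·9) = √153.
cos θ = (u·v)/(|u||v|) = 3/√153 ≈ 0.2425
Cosine distance = 1 - cos θ ≈ 1 - 0.2425 = 0.7575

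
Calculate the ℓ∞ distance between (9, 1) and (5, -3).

max(|x_i - y_i|) = max(|9 - 5|, |1 - (-3)|) = max(4, 4) = 4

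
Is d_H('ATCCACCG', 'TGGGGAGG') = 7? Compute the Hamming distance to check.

Differing positions: 1, 2, 3, 4, 5, 6, 7. Hamming distance = 7, so the claim is true.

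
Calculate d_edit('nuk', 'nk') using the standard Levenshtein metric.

Let D[i][j] be the edit distance between the first i characters of 'nuk' and the first j characters of 'nk', with D[i][0] = i, D[0][j] = j, and D[i][j] = D[i-1][j-1] if the characters match, else 1 + min(D[i-1][j], D[i][j-1], D[i-1][j-1]). Filling the table (rows: prefixes of 'nuk', columns: prefixes of 'nk'):
     ε  n  k
  ε  0  1  2
  n  1  0  1
  u  2  1  1
  k  3  2  1
The bottom-right entry gives D[3][2] = 1, so no sequence of fewer than 1 edit works. Backtracking through the table gives one optimal edit sequence (1 edit):
  nuk → nk (del u @2)
Edit distance = 1.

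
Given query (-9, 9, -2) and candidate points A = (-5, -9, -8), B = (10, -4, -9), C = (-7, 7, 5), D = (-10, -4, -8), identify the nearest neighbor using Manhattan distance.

Distances: d(A) = 28, d(B) = 39, d(C) = 11, d(D) = 20. Nearest: C = (-7, 7, 5) with distance 11.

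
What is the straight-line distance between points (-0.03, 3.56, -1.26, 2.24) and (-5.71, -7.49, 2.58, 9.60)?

√(Σ(x_i - y_i)²) = √((-0.03 - (-5.71))² + (3.56 - (-7.49))² + (-1.26 - 2.58)² + (2.24 - 9.6)²)
= √(5.68² + 11.05² + (-3.84)² + (-7.36)²) = √(32.2624 + 122.1025 + 14.7456 + 54.1696) = √223.2801 ≈ 14.9426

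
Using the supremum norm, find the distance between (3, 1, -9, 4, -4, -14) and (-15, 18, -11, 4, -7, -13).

max(|x_i - y_i|) = max(|3 - (-15)|, |1 - 18|, |-9 - (-11)|, |4 - 4|, |-4 - (-7)|, |-14 - (-13)|) = max(18, 17, 2, 0, 3, 1) = 18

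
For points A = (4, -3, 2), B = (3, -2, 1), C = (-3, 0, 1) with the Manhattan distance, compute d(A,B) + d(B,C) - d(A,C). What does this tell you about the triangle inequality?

d(A,B) = 1 + 1 + 1 = 3, d(B,C) = 6 + 2 + 0 = 8, d(A,C) = 7 + 3 + 1 = 11.
d(A,B) + d(B,C) - d(A,C) = 3 + 8 - 11 = 11 - 11 = 0. This is ≥ 0, so the triangle inequality holds for these points.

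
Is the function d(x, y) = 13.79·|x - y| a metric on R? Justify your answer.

Yes. Since |x - y| is a metric on R and 13.79 > 0, the positive scalar multiple 13.79·|x - y| is also a metric: scaling by a positive constant preserves non-negativity, identity (d=0 ⟺ |x-y|=0 ⟺ x=y), symmetry, and the triangle inequality.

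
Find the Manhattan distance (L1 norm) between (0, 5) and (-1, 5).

Σ|x_i - y_i| = |0 - (-1)| + |5 - 5| = 1 + 0 = 1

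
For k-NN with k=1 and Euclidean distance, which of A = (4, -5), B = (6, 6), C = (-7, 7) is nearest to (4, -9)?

Distances: d(A) = 4, d(B) ≈ 15.1327, d(C) ≈ 19.4165. Nearest: A = (4, -5) with distance 4.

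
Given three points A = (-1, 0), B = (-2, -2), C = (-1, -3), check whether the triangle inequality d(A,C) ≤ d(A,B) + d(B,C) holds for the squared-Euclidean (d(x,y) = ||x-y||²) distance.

d(A,B) = 1² + 2² = 5, d(B,C) = 1² + 1² = 2, d(A,C) = 0² + 3² = 9.
d(A,C) = 9 > 5 + 2 = 7. Triangle inequality is VIOLATED. (Squared-Euclidean is not a metric — this is a counterexample.)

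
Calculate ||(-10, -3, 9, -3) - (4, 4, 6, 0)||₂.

√(Σ(x_i - y_i)²) = √((-10 - 4)² + (-3 - 4)² + (9 - 6)² + (-3 - 0)²)
= √((-14)² + (-7)² + 3² + (-3)²) = √(196 + 49 + 9 + 9) = √263 ≈ 16.2173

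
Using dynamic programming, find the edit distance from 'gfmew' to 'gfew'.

Let D[i][j] be the edit distance between the first i characters of 'gfmew' and the first j characters of 'gfew', with D[i][0] = i, D[0][j] = j, and D[i][j] = D[i-1][j-1] if the characters match, else 1 + min(D[i-1][j], D[i][j-1], D[i-1][j-1]). Filling the table (rows: prefixes of 'gfmew', columns: prefixes of 'gfew'):
     ε  g  f  e  w
  ε  0  1  2  3  4
  g  1  0  1  2  3
  f  2  1  0  1  2
  m  3  2  1  1  2
  e  4  3  2  1  2
  w  5  4  3  2  1
The bottom-right entry gives D[5][4] = 1, so no sequence of fewer than 1 edit works. Backtracking through the table gives one optimal edit sequence (1 edit):
  gfmew → gfew (del m @3)
Edit distance = 1.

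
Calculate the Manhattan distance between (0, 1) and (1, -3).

Σ|x_i - y_i| = |0 - 1| + |1 - (-3)| = 1 + 4 = 5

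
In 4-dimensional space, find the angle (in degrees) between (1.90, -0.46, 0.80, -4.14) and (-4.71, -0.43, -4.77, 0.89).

With u = (1.90, -0.46, 0.80, -4.14), v = (-4.71, -0.43, -4.77, 0.89):
u·v = 1.9·(-4.71) + (-0.46)·(-0.43) + 0.8·(-4.77) + (-4.14)·0.89 = (-8.949) + 0.1978 + (-3.816) + (-3.6846) = -16.2518.
|u| = √(1.9² + (-0.46)² + 0.8² + (-4.14)²) = √(3.61 + 0.2116 + 0.64 + 17.1396) = √21.6012, |v| = √((-4.71)² + (-0.43)² + (-4.77)² + 0.89²) = √(22.1841 + 0.1849 + 22.7529 + 0.7921) = √45.914.
cos θ = (u·v)/(|u||v|) = -16.2518/(√21.6012·√45.914) ≈ -0.516048
θ = arccos(-0.516048) ≈ 121.07°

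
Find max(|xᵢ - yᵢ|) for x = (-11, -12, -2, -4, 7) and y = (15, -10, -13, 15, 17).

max(|x_i - y_i|) = max(|-11 - 15|, |-12 - (-10)|, |-2 - (-13)|, |-4 - 15|, |7 - 17|) = max(26, 2, 11, 19, 10) = 26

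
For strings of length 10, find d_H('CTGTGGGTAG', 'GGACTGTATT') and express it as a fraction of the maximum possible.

Differing positions: 1, 2, 3, 4, 5, 7, 8, 9, 10. Hamming distance = 9. The maximum possible Hamming distance for length-10 strings is 10, so d_H/10 = 9/10 = 0.9.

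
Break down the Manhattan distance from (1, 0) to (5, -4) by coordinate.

Σ|x_i - y_i| = |1 - 5| + |0 - (-4)| = 4 + 4 = 8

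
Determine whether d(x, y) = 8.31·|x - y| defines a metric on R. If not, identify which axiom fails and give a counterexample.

Yes. Since |x - y| is a metric on R and 8.31 > 0, the positive scalar multiple 8.31·|x - y| is also a metric: scaling by a positive constant preserves non-negativity, identity (d=0 ⟺ |x-y|=0 ⟺ x=y), symmetry, and the triangle inequality.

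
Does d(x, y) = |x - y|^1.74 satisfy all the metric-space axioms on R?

No. d(x,y) = |x-y|^1.74 fails the triangle inequality since p = 1.74 > 1. Counterexample: x = 0, y = 6, z = 15. d(x,z) = |0 - 15|^1.74 = 15^1.74 ≈ 111.2753, but d(x,y) + d(y,z) = 6^1.74 + 9^1.74 ≈ 22.5935 + 45.749 = 68.3425. Since 111.2753 > 68.3425, the triangle inequality is violated.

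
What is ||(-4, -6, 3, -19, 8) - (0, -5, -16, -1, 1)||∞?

max(|x_i - y_i|) = max(|-4 - 0|, |-6 - (-5)|, |3 - (-16)|, |-19 - (-1)|, |8 - 1|) = max(4, 1, 19, 18, 7) = 19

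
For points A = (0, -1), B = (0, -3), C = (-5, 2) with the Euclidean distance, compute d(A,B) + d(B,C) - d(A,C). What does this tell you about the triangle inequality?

d(A,B) = √(0² + 2²) = √4 = 2, d(B,C) = √(5² + 5²) = √50 ≈ 7.0711, d(A,C) = √(5² + 3²) = √34 ≈ 5.831.
d(A,B) + d(B,C) - d(A,C) = 2 + 7.0711 - 5.831 = 9.0711 - 5.831 = 3.2401 (to 4 decimal places). This is ≥ 0, so the triangle inequality holds for these points.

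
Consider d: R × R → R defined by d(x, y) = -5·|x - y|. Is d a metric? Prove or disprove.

No. With c = -5 < 0, d fails non-negativity: d(8, 11) = -5·|8 - 11| = -5·3 = -15 < 0.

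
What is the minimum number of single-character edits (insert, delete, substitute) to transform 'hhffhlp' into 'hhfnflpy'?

Let D[i][j] be the edit distance between the first i characters of 'hhffhlp' and the first j characters of 'hhfnflpy', with D[i][0] = i, D[0][j] = j, and D[i][j] = D[i-1][j-1] if the characters match, else 1 + min(D[i-1][j], D[i][j-1], D[i-1][j-1]). Filling the table (rows: prefixes of 'hhffhlp', columns: prefixes of 'hhfnflpy'):
     ε  h  h  f  n  f  l  p  y
  ε  0  1  2  3  4  5  6  7  8
  h  1  0  1  2  3  4  5  6  7
  h  2  1  0  1  2  3  4  5  6
  f  3  2  1  0  1  2  3  4  5
  f  4  3  2  1  1  1  2  3  4
  h  5  4  3  2  2  2  2  3  4
  l  6  5  4  3  3  3  2  3  4
  p  7  6  5  4  4  4  3  2  3
The bottom-right entry gives D[7][8] = 3, so no sequence of fewer than 3 edits works. Backtracking through the table gives one optimal edit sequence (3 edits):
  hhffhlp → hhfnhlp (sub f→n @4)
  hhfnhlp → hhfnflp (sub h→f @5)
  hhfnflp → hhfnflpy (ins y @8)
Edit distance = 3.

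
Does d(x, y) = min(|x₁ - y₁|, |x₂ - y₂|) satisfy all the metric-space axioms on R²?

No. d fails identity of indiscernibles: take x = (0, 0) and y = (0, 1). Then d(x,y) = min(|0 - 0|, |0 - 1|) = min(0, 1) = 0, yet x ≠ y.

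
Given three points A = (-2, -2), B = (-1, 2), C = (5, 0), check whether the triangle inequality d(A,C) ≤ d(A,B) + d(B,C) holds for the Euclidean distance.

d(A,B) = √(1² + 4²) = √17 ≈ 4.1231, d(B,C) = √(6² + 2²) = √40 ≈ 6.3246, d(A,C) = √(7² + 2²) = √53 ≈ 7.2801.
d(A,C) ≈ 7.2801 ≤ 4.1231 + 6.3246 = 10.4477. Triangle inequality is satisfied.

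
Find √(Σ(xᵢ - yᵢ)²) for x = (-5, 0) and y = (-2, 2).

√(Σ(x_i - y_i)²) = √((-5 - (-2))² + (0 - 2)²)
= √((-3)² + (-2)²) = √(9 + 4) = √13 ≈ 3.6056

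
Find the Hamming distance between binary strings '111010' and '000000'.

Differing positions: 1, 2, 3, 5. Hamming distance = 4.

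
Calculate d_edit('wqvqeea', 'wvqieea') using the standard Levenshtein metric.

Let D[i][j] be the edit distance between the first i characters of 'wqvqeea' and the first j characters of 'wvqieea', with D[i][0] = i, D[0][j] = j, and D[i][j] = D[i-1][j-1] if the characters match, else 1 + min(D[i-1][j], D[i][j-1], D[i-1][j-1]). Filling the table (rows: prefixes of 'wqvqeea', columns: prefixes of 'wvqieea'):
     ε  w  v  q  i  e  e  a
  ε  0  1  2  3  4  5  6  7
  w  1  0  1  2  3  4  5  6
  q  2  1  1  1  2  3  4  5
  v  3  2  1  2  2  3  4  5
  q  4  3  2  1  2  3  4  5
  e  5  4  3  2  2  2  3  4
  e  6  5  4  3  3  2  2  3
  a  7  6  5  4  4  3  3  2
The bottom-right entry gives D[7][7] = 2, so no sequence of fewer than 2 edits works. Backtracking through the table gives one optimal edit sequence (2 edits):
  wqvqeea → wvqeea (del q @2)
  wvqeea → wvqieea (ins i @4)
Edit distance = 2.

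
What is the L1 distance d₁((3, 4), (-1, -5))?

Σ|x_i - y_i| = |3 - (-1)| + |4 - (-5)| = 4 + 9 = 13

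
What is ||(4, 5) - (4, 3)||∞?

max(|x_i - y_i|) = max(|4 - 4|, |5 - 3|) = max(0, 2) = 2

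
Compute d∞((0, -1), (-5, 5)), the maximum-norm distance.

max(|x_i - y_i|) = max(|0 - (-5)|, |-1 - 5|) = max(5, 6) = 6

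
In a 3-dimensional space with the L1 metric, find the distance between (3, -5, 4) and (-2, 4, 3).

Σ|x_i - y_i| = |3 - (-2)| + |-5 - 4| + |4 - 3| = 5 + 9 + 1 = 15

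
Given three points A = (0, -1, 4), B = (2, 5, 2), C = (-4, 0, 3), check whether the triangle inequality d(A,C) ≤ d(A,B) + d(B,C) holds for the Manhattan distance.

d(A,B) = 2 + 6 + 2 = 10, d(B,C) = 6 + 5 + 1 = 12, d(A,C) = 4 + 1 + 1 = 6.
d(A,C) = 6 ≤ 10 + 12 = 22. Triangle inequality is satisfied.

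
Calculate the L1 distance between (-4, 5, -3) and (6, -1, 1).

Σ|x_i - y_i| = |-4 - 6| + |5 - (-1)| + |-3 - 1| = 10 + 6 + 4 = 20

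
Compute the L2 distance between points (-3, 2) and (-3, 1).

(Σ|x_i - y_i|^2)^(1/2) = (|-3 - (-3)|^2 + |2 - 1|^2)^(1/2)
= (0^2 + 1^2)^(1/2) = (0 + 1)^(1/2) = (1)^(1/2) = 1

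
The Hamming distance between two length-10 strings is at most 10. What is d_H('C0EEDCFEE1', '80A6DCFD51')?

Differing positions: 1, 3, 4, 8, 9. Hamming distance = 5. The maximum possible Hamming distance for length-10 strings is 10, so d_H/10 = 5/10 = 0.5.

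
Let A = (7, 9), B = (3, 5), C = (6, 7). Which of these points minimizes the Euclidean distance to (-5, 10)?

Distances: d(A) ≈ 12.0416, d(B) ≈ 9.434, d(C) ≈ 11.4018. Nearest: B = (3, 5) with distance 9.434.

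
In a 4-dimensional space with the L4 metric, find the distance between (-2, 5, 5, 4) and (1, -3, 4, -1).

(Σ|x_i - y_i|^4)^(1/4) = (|-2 - 1|^4 + |5 - (-3)|^4 + |5 - 4|^4 + |4 - (-1)|^4)^(1/4)
= (3^4 + 8^4 + 1^4 + 5^4)^(1/4) = (81 + 4096 + 1 + 625)^(1/4) = (4803)^(1/4) ≈ 8.3249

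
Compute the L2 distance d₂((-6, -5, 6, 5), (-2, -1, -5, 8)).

√(Σ(x_i - y_i)²) = √((-6 - (-2))² + (-5 - (-1))² + (6 - (-5))² + (5 - 8)²)
= √((-4)² + (-4)² + 11² + (-3)²) = √(16 + 16 + 121 + 9) = √162 ≈ 12.7279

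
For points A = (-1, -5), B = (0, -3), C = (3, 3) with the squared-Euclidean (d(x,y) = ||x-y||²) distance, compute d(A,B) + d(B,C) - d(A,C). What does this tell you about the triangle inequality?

d(A,B) = 1² + 2² = 5, d(B,C) = 3² + 6² = 45, d(A,C) = 4² + 8² = 80.
d(A,B) + d(B,C) - d(A,C) = 5 + 45 - 80 = 50 - 80 = -30. This is < 0, so the triangle inequality FAILS for these points (squared-Euclidean is not a metric).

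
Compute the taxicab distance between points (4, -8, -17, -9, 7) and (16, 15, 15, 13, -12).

Σ|x_i - y_i| = |4 - 16| + |-8 - 15| + |-17 - 15| + |-9 - 13| + |7 - (-12)| = 12 + 23 + 32 + 22 + 19 = 108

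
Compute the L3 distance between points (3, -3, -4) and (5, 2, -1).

(Σ|x_i - y_i|^3)^(1/3) = (|3 - 5|^3 + |-3 - 2|^3 + |-4 - (-1)|^3)^(1/3)
= (2^3 + 5^3 + 3^3)^(1/3) = (8 + 125 + 27)^(1/3) = (160)^(1/3) ≈ 5.4288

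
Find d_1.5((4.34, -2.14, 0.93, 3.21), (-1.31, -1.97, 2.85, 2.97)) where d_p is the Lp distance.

(Σ|x_i - y_i|^1.5)^(1/1.5) = (|4.34 - (-1.31)|^1.5 + |-2.14 - (-1.97)|^1.5 + |0.93 - 2.85|^1.5 + |3.21 - 2.97|^1.5)^(1/1.5)
= (5.65^1.5 + 0.17^1.5 + 1.92^1.5 + 0.24^1.5)^(1/1.5) ≈ (13.4299 + 0.0701 + 2.6604 + 0.1176)^(1/1.5) = (16.278)^(1/1.5) ≈ 6.4229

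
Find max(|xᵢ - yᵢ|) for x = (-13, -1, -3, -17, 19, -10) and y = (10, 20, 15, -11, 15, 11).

max(|x_i - y_i|) = max(|-13 - 10|, |-1 - 20|, |-3 - 15|, |-17 - (-11)|, |19 - 15|, |-10 - 11|) = max(23, 21, 18, 6, 4, 21) = 23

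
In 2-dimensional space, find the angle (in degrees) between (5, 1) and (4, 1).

With u = (5, 1), v = (4, 1):
u·v = 5·4 + 1·1 = 20 + 1 = 21.
|u| = √(5² + 1²) = √26, |v| = √(4² + 1²) = √17, so |u||v| = √(26·17) = √442.
cos θ = (u·v)/(|u||v|) = 21/√442 ≈ 0.998868
θ = arccos(0.998868) ≈ 2.73°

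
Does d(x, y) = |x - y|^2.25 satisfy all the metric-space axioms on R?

No. d(x,y) = |x-y|^2.25 fails the triangle inequality since p = 2.25 > 1. Counterexample: x = 2, y = 7, z = 19. d(x,z) = |2 - 19|^2.25 = 17^2.25 ≈ 586.827, but d(x,y) + d(y,z) = 5^2.25 + 12^2.25 ≈ 37.3837 + 268.0142 = 305.3979. Since 586.827 > 305.3979, the triangle inequality is violated.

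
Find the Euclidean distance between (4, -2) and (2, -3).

√(Σ(x_i - y_i)²) = √((4 - 2)² + (-2 - (-3))²)
= √(2² + 1²) = √(4 + 1) = √5 ≈ 2.2361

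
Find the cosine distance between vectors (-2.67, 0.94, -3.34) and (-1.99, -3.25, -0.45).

With u = (-2.67, 0.94, -3.34), v = (-1.99, -3.25, -0.45):
u·v = (-2.67)·(-1.99) + 0.94·(-3.25) + (-3.34)·(-0.45) = 5.3133 + (-3.055) + 1.503 = 3.7613.
|u| = √((-2.67)² + 0.94² + (-3.34)²) = √(7.1289 + 0.8836 + 11.1556) = √19.1681, |v| = √((-1.99)² + (-3.25)² + (-0.45)²) = √(3.9601 + 10.5625 + 0.2025) = √14.7251.
cos θ = (u·v)/(|u||v|) = 3.7613/(√19.1681·√14.7251) ≈ 0.2239
Cosine distance = 1 - cos θ ≈ 1 - 0.2239 = 0.7761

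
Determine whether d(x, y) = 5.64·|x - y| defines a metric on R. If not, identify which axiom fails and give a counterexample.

Yes. Since |x - y| is a metric on R and 5.64 > 0, the positive scalar multiple 5.64·|x - y| is also a metric: scaling by a positive constant preserves non-negativity, identity (d=0 ⟺ |x-y|=0 ⟺ x=y), symmetry, and the triangle inequality.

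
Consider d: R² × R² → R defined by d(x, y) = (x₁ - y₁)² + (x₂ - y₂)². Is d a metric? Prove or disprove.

No. The squared Euclidean distance fails the triangle inequality. Counterexample: x = (0, 0), y = (1, 1), z = (2, 2). d(x,z) = 2² + 2² = 8, but d(x,y) + d(y,z) = (1² + 1²) + (1² + 1²) = 2 + 2 = 4. Since 8 > 4, the triangle inequality is violated. (Note: √d, the ordinary Euclidean distance, IS a metric.)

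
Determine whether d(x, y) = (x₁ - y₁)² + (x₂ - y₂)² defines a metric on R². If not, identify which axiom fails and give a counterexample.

No. The squared Euclidean distance fails the triangle inequality. Counterexample: x = (0, 0), y = (3, 4), z = (6, 8). d(x,z) = 6² + 8² = 100, but d(x,y) + d(y,z) = (3² + 4²) + (3² + 4²) = 25 + 25 = 50. Since 100 > 50, the triangle inequality is violated. (Note: √d, the ordinary Euclidean distance, IS a metric.)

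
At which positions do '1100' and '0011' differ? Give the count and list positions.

Differing positions: 1, 2, 3, 4. Hamming distance = 4.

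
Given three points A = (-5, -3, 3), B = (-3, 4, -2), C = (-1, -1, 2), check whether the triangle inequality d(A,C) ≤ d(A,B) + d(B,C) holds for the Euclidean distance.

d(A,B) = √(2² + 7² + 5²) = √78 ≈ 8.8318, d(B,C) = √(2² + 5² + 4²) = √45 ≈ 6.7082, d(A,C) = √(4² + 2² + 1²) = √21 ≈ 4.5826.
d(A,C) ≈ 4.5826 ≤ 8.8318 + 6.7082 = 15.54. Triangle inequality is satisfied.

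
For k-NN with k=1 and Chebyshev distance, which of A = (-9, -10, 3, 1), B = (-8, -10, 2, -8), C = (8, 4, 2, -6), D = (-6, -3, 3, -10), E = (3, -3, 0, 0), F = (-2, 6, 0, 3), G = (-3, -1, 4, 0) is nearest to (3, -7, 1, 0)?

Distances: d(A) = 12, d(B) = 11, d(C) = 11, d(D) = 10, d(E) = 4, d(F) = 13, d(G) = 6. Nearest: E = (3, -3, 0, 0) with distance 4.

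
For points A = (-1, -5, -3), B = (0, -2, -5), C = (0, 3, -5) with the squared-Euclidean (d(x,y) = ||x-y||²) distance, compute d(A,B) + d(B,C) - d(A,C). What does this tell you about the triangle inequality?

d(A,B) = 1² + 3² + 2² = 14, d(B,C) = 0² + 5² + 0² = 25, d(A,C) = 1² + 8² + 2² = 69.
d(A,B) + d(B,C) - d(A,C) = 14 + 25 - 69 = 39 - 69 = -30. This is < 0, so the triangle inequality FAILS for these points (squared-Euclidean is not a metric).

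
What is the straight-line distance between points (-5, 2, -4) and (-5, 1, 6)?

√(Σ(x_i - y_i)²) = √((-5 - (-5))² + (2 - 1)² + (-4 - 6)²)
= √(0² + 1² + (-10)²) = √(0 + 1 + 100) = √101 ≈ 10.0499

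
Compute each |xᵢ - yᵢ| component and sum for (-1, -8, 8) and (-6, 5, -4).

Σ|x_i - y_i| = |-1 - (-6)| + |-8 - 5| + |8 - (-4)| = 5 + 13 + 12 = 30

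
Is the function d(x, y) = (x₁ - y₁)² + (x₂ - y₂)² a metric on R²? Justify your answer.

No. The squared Euclidean distance fails the triangle inequality. Counterexample: x = (0, 0), y = (3, 2), z = (6, 4). d(x,z) = 6² + 4² = 52, but d(x,y) + d(y,z) = (3² + 2²) + (3² + 2²) = 13 + 13 = 26. Since 52 > 26, the triangle inequality is violated. (Note: √d, the ordinary Euclidean distance, IS a metric.)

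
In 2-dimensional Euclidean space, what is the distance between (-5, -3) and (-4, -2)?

√(Σ(x_i - y_i)²) = √((-5 - (-4))² + (-3 - (-2))²)
= √((-1)² + (-1)²) = √(1 + 1) = √2 ≈ 1.4142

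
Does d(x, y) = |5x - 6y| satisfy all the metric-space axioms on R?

No. d fails symmetry: d(8, 2) = |5·8 - 6·2| = |28| = 28, but d(2, 8) = |5·2 - 6·8| = |-38| = 38. Since 28 ≠ 38, d(x,y) ≠ d(y,x) in general.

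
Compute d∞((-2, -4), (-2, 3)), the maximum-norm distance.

max(|x_i - y_i|) = max(|-2 - (-2)|, |-4 - 3|) = max(0, 7) = 7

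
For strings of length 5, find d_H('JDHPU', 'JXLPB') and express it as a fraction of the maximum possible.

Differing positions: 2, 3, 5. Hamming distance = 3. The maximum possible Hamming distance for length-5 strings is 5, so d_H/5 = 3/5 = 0.6.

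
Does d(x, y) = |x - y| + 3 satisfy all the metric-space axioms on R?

No. d fails identity of indiscernibles (specifically d(x,x) = 0): d(7, 7) = |7 - 7| + 3 = 0 + 3 = 3 ≠ 0.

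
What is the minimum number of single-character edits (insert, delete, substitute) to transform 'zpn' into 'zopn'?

Let D[i][j] be the edit distance between the first i characters of 'zpn' and the first j characters of 'zopn', with D[i][0] = i, D[0][j] = j, and D[i][j] = D[i-1][j-1] if the characters match, else 1 + min(D[i-1][j], D[i][j-1], D[i-1][j-1]). Filling the table (rows: prefixes of 'zpn', columns: prefixes of 'zopn'):
     ε  z  o  p  n
  ε  0  1  2  3  4
  z  1  0  1  2  3
  p  2  1  1  1  2
  n  3  2  2  2  1
The bottom-right entry gives D[3][4] = 1, so no sequence of fewer than 1 edit works. Backtracking through the table gives one optimal edit sequence (1 edit):
  zpn → zopn (ins o @2)
Edit distance = 1.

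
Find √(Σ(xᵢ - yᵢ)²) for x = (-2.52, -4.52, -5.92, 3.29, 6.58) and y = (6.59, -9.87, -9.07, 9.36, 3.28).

√(Σ(x_i - y_i)²) = √((-2.52 - 6.59)² + (-4.52 - (-9.87))² + (-5.92 - (-9.07))² + (3.29 - 9.36)² + (6.58 - 3.28)²)
= √((-9.11)² + 5.35² + 3.15² + (-6.07)² + 3.3²) = √(82.9921 + 28.6225 + 9.9225 + 36.8449 + 10.89) = √169.272 ≈ 13.0105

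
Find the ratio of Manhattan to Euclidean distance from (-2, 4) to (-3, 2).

L1 = |-2 - (-3)| + |4 - 2| = 1 + 2 = 3
L2 = √(1² + 2²) = √5 ≈ 2.2361
L1 ≥ L2 always (equality iff movement is along one axis); L1 > L2 here.
Ratio L1/L2 = 3/√5 ≈ 1.3416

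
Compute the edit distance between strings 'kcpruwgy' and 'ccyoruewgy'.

Let D[i][j] be the edit distance between the first i characters of 'kcpruwgy' and the first j characters of 'ccyoruewgy', with D[i][0] = i, D[0][j] = j, and D[i][j] = D[i-1][j-1] if the characters match, else 1 + min(D[i-1][j], D[i][j-1], D[i-1][j-1]). Filling the table (rows: prefixes of 'kcpruwgy', columns: prefixes of 'ccyoruewgy'):
     ε  c  c  y  o  r  u  e  w  g  y
  ε  0  1  2  3  4  5  6  7  8  9 10
  k  1  1  2  3  4  5  6  7  8  9 10
  c  2  1  1  2  3  4  5  6  7  8  9
  p  3  2  2  2  3  4  5  6  7  8  9
  r  4  3  3  3  3  3  4  5  6  7  8
  u  5  4  4  4  4  4  3  4  5  6  7
  w  6  5  5  5  5  5  4  4  4  5  6
  g  7  6  6  6  6  6  5  5  5  4  5
  y  8  7  7  6  7  7  6  6  6  5  4
The bottom-right entry gives D[8][10] = 4, so no sequence of fewer than 4 edits works. Backtracking through the table gives one optimal edit sequence (4 edits):
  kcpruwgy → ccpruwgy (sub k→c @1)
  ccpruwgy → ccypruwgy (ins y @3)
  ccypruwgy → ccyoruwgy (sub p→o @4)
  ccyoruwgy → ccyoruewgy (ins e @7)
Edit distance = 4.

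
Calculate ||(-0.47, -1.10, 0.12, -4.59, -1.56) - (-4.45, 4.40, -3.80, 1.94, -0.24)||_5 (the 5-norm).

(Σ|x_i - y_i|^5)^(1/5) = (|-0.47 - (-4.45)|^5 + |-1.1 - 4.4|^5 + |0.12 - (-3.8)|^5 + |-4.59 - 1.94|^5 + |-1.56 - (-0.24)|^5)^(1/5)
= (3.98^5 + 5.5^5 + 3.92^5 + 6.53^5 + 1.32^5)^(1/5) ≈ (998.6547 + 5032.8438 + 925.6149 + 11873.1487 + 4.0075)^(1/5) = (18834.2696)^(1/5) ≈ 7.1613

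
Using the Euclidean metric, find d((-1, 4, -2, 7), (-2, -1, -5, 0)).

√(Σ(x_i - y_i)²) = √((-1 - (-2))² + (4 - (-1))² + (-2 - (-5))² + (7 - 0)²)
= √(1² + 5² + 3² + 7²) = √(1 + 25 + 9 + 49) = √84 ≈ 9.1652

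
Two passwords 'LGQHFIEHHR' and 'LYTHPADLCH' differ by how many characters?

Differing positions: 2, 3, 5, 6, 7, 8, 9, 10. Hamming distance = 8.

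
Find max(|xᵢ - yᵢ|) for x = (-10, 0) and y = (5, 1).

max(|x_i - y_i|) = max(|-10 - 5|, |0 - 1|) = max(15, 1) = 15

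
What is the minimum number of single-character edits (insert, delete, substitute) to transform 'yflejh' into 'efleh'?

Let D[i][j] be the edit distance between the first i characters of 'yflejh' and the first j characters of 'efleh', with D[i][0] = i, D[0][j] = j, and D[i][j] = D[i-1][j-1] if the characters match, else 1 + min(D[i-1][j], D[i][j-1], D[i-1][j-1]). Filling the table (rows: prefixes of 'yflejh', columns: prefixes of 'efleh'):
     ε  e  f  l  e  h
  ε  0  1  2  3  4  5
  y  1  1  2  3  4  5
  f  2  2  1  2  3  4
  l  3  3  2  1  2  3
  e  4  3  3  2  1  2
  j  5  4  4  3  2  2
  h  6  5  5  4  3  2
The bottom-right entry gives D[6][5] = 2, so no sequence of fewer than 2 edits works. Backtracking through the table gives one optimal edit sequence (2 edits):
  yflejh → eflejh (sub y→e @1)
  eflejh → efleh (del j @5)
Edit distance = 2.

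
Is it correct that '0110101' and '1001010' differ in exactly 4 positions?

Differing positions: 1, 2, 3, 4, 5, 6, 7. Hamming distance = 7, so the claim that d_H = 4 is false.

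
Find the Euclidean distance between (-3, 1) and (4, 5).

√(Σ(x_i - y_i)²) = √((-3 - 4)² + (1 - 5)²)
= √((-7)² + (-4)²) = √(49 + 16) = √65 ≈ 8.0623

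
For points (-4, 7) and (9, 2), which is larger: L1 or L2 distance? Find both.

L1 = |-4 - 9| + |7 - 2| = 13 + 5 = 18
L2 = √(13² + 5²) = √194 ≈ 13.9284
L1 ≥ L2 always (equality iff movement is along one axis); L1 > L2 here.
Ratio L1/L2 = 18/√194 ≈ 1.2923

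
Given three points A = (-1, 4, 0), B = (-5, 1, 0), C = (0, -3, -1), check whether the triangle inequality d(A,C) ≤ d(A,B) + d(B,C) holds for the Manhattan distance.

d(A,B) = 4 + 3 + 0 = 7, d(B,C) = 5 + 4 + 1 = 10, d(A,C) = 1 + 7 + 1 = 9.
d(A,C) = 9 ≤ 7 + 10 = 17. Triangle inequality is satisfied.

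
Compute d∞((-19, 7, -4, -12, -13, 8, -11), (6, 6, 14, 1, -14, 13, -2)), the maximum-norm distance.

max(|x_i - y_i|) = max(|-19 - 6|, |7 - 6|, |-4 - 14|, |-12 - 1|, |-13 - (-14)|, |8 - 13|, |-11 - (-2)|) = max(25, 1, 18, 13, 1, 5, 9) = 25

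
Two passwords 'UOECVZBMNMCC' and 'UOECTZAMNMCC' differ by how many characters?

Differing positions: 5, 7. Hamming distance = 2.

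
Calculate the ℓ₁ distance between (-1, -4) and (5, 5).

Σ|x_i - y_i| = |-1 - 5| + |-4 - 5| = 6 + 9 = 15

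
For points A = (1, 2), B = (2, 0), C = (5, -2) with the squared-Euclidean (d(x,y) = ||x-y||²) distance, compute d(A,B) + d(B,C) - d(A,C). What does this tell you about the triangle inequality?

d(A,B) = 1² + 2² = 5, d(B,C) = 3² + 2² = 13, d(A,C) = 4² + 4² = 32.
d(A,B) + d(B,C) - d(A,C) = 5 + 13 - 32 = 18 - 32 = -14. This is < 0, so the triangle inequality FAILS for these points (squared-Euclidean is not a metric).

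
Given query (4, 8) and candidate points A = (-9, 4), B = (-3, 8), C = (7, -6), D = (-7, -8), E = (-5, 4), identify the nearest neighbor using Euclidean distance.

Distances: d(A) ≈ 13.6015, d(B) = 7, d(C) ≈ 14.3178, d(D) ≈ 19.4165, d(E) ≈ 9.8489. Nearest: B = (-3, 8) with distance 7.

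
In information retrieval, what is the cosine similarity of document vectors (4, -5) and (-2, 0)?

With u = (4, -5), v = (-2, 0):
u·v = 4·(-2) + (-5)·0 = (-8) + 0 = -8.
|u| = √(4² + (-5)²) = √41, |v| = √((-2)² + 0²) = √4, so |u||v| = √(41·4) = √164.
cos θ = (u·v)/(|u||v|) = -8/√164 ≈ -0.6247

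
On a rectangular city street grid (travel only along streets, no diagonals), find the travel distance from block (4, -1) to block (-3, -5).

Σ|x_i - y_i| = |4 - (-3)| + |-1 - (-5)| = 7 + 4 = 11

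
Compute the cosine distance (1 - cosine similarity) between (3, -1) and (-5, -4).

With u = (3, -1), v = (-5, -4):
u·v = 3·(-5) + (-1)·(-4) = (-15) + 4 = -11.
|u| = √(3² + (-1)²) = √10, |v| = √((-5)² + (-4)²) = √41, so |u||v| = √(10·41) = √410.
cos θ = (u·v)/(|u||v|) = -11/√410 ≈ -0.5433
Cosine distance = 1 - cos θ ≈ 1 - (-0.5433) = 1.5433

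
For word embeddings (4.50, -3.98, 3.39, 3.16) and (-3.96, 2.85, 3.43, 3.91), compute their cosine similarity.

With u = (4.50, -3.98, 3.39, 3.16), v = (-3.96, 2.85, 3.43, 3.91):
u·v = 4.5·(-3.96) + (-3.98)·2.85 + 3.39·3.43 + 3.16·3.91 = (-17.82) + (-11.343) + 11.6277 + 12.3556 = -5.1797.
|u| = √(4.5² + (-3.98)² + 3.39² + 3.16²) = √(20.25 + 15.8404 + 11.4921 + 9.9856) = √57.5681, |v| = √((-3.96)² + 2.85² + 3.43² + 3.91²) = √(15.6816 + 8.1225 + 11.7649 + 15.2881) = √50.8571.
cos θ = (u·v)/(|u||v|) = -5.1797/(√57.5681·√50.8571) ≈ -0.0957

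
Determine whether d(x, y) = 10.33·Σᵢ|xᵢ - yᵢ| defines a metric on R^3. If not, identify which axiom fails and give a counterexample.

Yes. The L1 (Manhattan) norm induces a metric on R^3, and multiplying a metric by a positive constant 10.33 > 0 preserves all four axioms: non-negativity (10.33·||x-y|| ≥ 0), identity (10.33·||x-y|| = 0 ⟺ ||x-y|| = 0 ⟺ x = y), symmetry (||x-y|| = ||y-x||), and the triangle inequality (10.33·||x-z|| ≤ 10.33·||x-y|| + 10.33·||y-z||). So d is a metric.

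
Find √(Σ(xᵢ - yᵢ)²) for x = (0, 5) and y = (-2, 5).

√(Σ(x_i - y_i)²) = √((0 - (-2))² + (5 - 5)²)
= √(2² + 0²) = √(4 + 0) = √4 = 2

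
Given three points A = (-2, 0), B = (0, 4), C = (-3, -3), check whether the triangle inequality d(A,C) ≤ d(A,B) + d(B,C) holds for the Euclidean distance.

d(A,B) = √(2² + 4²) = √20 ≈ 4.4721, d(B,C) = √(3² + 7²) = √58 ≈ 7.6158, d(A,C) = √(1² + 3²) = √10 ≈ 3.1623.
d(A,C) ≈ 3.1623 ≤ 4.4721 + 7.6158 = 12.0879. Triangle inequality is satisfied.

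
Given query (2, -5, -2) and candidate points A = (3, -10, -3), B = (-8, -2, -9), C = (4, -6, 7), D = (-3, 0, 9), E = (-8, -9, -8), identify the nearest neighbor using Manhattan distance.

Distances: d(A) = 7, d(B) = 20, d(C) = 12, d(D) = 21, d(E) = 20. Nearest: A = (3, -10, -3) with distance 7.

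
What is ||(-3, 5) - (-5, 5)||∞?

max(|x_i - y_i|) = max(|-3 - (-5)|, |5 - 5|) = max(2, 0) = 2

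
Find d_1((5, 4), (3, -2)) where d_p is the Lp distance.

Σ|x_i - y_i| = |5 - 3| + |4 - (-2)| = 2 + 6 = 8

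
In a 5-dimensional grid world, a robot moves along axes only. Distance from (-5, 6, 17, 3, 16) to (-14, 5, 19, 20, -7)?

Σ|x_i - y_i| = |-5 - (-14)| + |6 - 5| + |17 - 19| + |3 - 20| + |16 - (-7)| = 9 + 1 + 2 + 17 + 23 = 52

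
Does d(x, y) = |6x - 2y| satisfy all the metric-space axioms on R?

No. d fails symmetry: d(2, 8) = |6·2 - 2·8| = |-4| = 4, but d(8, 2) = |6·8 - 2·2| = |44| = 44. Since 4 ≠ 44, d(x,y) ≠ d(y,x) in general.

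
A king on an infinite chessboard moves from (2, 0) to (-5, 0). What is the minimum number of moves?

max(|x_i - y_i|) = max(|2 - (-5)|, |0 - 0|) = max(7, 0) = 7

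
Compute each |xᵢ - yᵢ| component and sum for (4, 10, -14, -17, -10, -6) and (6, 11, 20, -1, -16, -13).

Σ|x_i - y_i| = |4 - 6| + |10 - 11| + |-14 - 20| + |-17 - (-1)| + |-10 - (-16)| + |-6 - (-13)| = 2 + 1 + 34 + 16 + 6 + 7 = 66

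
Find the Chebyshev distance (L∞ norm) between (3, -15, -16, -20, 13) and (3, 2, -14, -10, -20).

max(|x_i - y_i|) = max(|3 - 3|, |-15 - 2|, |-16 - (-14)|, |-20 - (-10)|, |13 - (-20)|) = max(0, 17, 2, 10, 33) = 33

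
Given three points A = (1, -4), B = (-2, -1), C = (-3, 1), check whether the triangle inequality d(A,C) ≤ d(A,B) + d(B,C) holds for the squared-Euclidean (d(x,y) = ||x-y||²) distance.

d(A,B) = 3² + 3² = 18, d(B,C) = 1² + 2² = 5, d(A,C) = 4² + 5² = 41.
d(A,C) = 41 > 18 + 5 = 23. Triangle inequality is VIOLATED. (Squared-Euclidean is not a metric — this is a counterexample.)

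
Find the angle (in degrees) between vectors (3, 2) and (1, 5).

With u = (3, 2), v = (1, 5):
u·v = 3·1 + 2·5 = 3 + 10 = 13.
|u| = √(3² + 2²) = √13, |v| = √(1² + 5²) = √26, so |u||v| = √(13·26) = √338.
cos θ = (u·v)/(|u||v|) = 13/√338 ≈ 0.707107
θ = arccos(0.707107) ≈ 45°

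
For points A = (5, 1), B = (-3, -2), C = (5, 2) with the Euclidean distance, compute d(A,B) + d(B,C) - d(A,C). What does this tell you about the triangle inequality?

d(A,B) = √(8² + 3²) = √73 ≈ 8.544, d(B,C) = √(8² + 4²) = √80 ≈ 8.9443, d(A,C) = √(0² + 1²) = √1 = 1.
d(A,B) + d(B,C) - d(A,C) = 8.544 + 8.9443 - 1 = 17.4883 - 1 = 16.4883 (to 4 decimal places). This is ≥ 0, so the triangle inequality holds for these points.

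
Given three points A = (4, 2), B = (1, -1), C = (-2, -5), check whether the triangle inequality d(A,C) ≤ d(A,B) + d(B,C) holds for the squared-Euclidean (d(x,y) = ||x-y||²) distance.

d(A,B) = 3² + 3² = 18, d(B,C) = 3² + 4² = 25, d(A,C) = 6² + 7² = 85.
d(A,C) = 85 > 18 + 25 = 43. Triangle inequality is VIOLATED. (Squared-Euclidean is not a metric — this is a counterexample.)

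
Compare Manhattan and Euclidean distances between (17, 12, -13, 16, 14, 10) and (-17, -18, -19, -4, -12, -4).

L1 = |17 - (-17)| + |12 - (-18)| + |-13 - (-19)| + |16 - (-4)| + |14 - (-12)| + |10 - (-4)| = 34 + 30 + 6 + 20 + 26 + 14 = 130
L2 = √(34² + 30² + 6² + 20² + 26² + 14²) = √3364 = 58
L1 ≥ L2 always (equality iff movement is along one axis); L1 > L2 here.
Ratio L1/L2 = 130/58 ≈ 2.2414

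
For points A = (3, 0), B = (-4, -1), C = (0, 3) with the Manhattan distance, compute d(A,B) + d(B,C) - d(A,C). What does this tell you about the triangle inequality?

d(A,B) = 7 + 1 = 8, d(B,C) = 4 + 4 = 8, d(A,C) = 3 + 3 = 6.
d(A,B) + d(B,C) - d(A,C) = 8 + 8 - 6 = 16 - 6 = 10. This is ≥ 0, so the triangle inequality holds for these points.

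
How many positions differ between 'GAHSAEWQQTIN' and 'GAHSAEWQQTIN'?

Differing positions: none. Hamming distance = 0.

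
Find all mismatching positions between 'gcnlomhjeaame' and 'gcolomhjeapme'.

Differing positions: 3, 11. Hamming distance = 2.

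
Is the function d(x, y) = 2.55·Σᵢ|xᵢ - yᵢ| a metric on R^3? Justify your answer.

Yes. The L1 (Manhattan) norm induces a metric on R^3, and multiplying a metric by a positive constant 2.55 > 0 preserves all four axioms: non-negativity (2.55·||x-y|| ≥ 0), identity (2.55·||x-y|| = 0 ⟺ ||x-y|| = 0 ⟺ x = y), symmetry (||x-y|| = ||y-x||), and the triangle inequality (2.55·||x-z|| ≤ 2.55·||x-y|| + 2.55·||y-z||). So d is a metric.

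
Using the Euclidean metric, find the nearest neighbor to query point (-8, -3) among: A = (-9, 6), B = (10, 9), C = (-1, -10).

Distances: d(A) ≈ 9.0554, d(B) ≈ 21.6333, d(C) ≈ 9.8995. Nearest: A = (-9, 6) with distance 9.0554.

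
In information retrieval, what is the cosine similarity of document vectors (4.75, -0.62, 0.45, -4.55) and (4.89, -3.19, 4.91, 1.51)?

With u = (4.75, -0.62, 0.45, -4.55), v = (4.89, -3.19, 4.91, 1.51):
u·v = 4.75·4.89 + (-0.62)·(-3.19) + 0.45·4.91 + (-4.55)·1.51 = 23.2275 + 1.9778 + 2.2095 + (-6.8705) = 20.5443.
|u| = √(4.75² + (-0.62)² + 0.45² + (-4.55)²) = √(22.5625 + 0.3844 + 0.2025 + 20.7025) = √43.8519, |v| = √(4.89² + (-3.19)² + 4.91² + 1.51²) = √(23.9121 + 10.1761 + 24.1081 + 2.2801) = √60.4764.
cos θ = (u·v)/(|u||v|) = 20.5443/(√43.8519·√60.4764) ≈ 0.3989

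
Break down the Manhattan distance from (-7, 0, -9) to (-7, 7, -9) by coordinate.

Σ|x_i - y_i| = |-7 - (-7)| + |0 - 7| + |-9 - (-9)| = 0 + 7 + 0 = 7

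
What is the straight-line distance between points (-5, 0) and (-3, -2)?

√(Σ(x_i - y_i)²) = √((-5 - (-3))² + (0 - (-2))²)
= √((-2)² + 2²) = √(4 + 4) = √8 ≈ 2.8284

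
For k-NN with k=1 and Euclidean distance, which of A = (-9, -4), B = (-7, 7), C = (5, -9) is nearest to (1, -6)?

Distances: d(A) ≈ 10.198, d(B) ≈ 15.2643, d(C) = 5. Nearest: C = (5, -9) with distance 5.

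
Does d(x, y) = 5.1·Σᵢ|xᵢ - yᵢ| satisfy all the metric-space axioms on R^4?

Yes. The L1 (Manhattan) norm induces a metric on R^4, and multiplying a metric by a positive constant 5.1 > 0 preserves all four axioms: non-negativity (5.1·||x-y|| ≥ 0), identity (5.1·||x-y|| = 0 ⟺ ||x-y|| = 0 ⟺ x = y), symmetry (||x-y|| = ||y-x||), and the triangle inequality (5.1·||x-z|| ≤ 5.1·||x-y|| + 5.1·||y-z||). So d is a metric.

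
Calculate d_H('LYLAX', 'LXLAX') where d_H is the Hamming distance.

Differing positions: 2. Hamming distance = 1.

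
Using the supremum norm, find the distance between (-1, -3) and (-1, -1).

max(|x_i - y_i|) = max(|-1 - (-1)|, |-3 - (-1)|) = max(0, 2) = 2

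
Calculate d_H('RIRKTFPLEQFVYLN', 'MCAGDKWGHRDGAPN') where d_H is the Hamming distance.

Differing positions: 1, 2, 3, 4, 5, 6, 7, 8, 9, 10, 11, 12, 13, 14. Hamming distance = 14.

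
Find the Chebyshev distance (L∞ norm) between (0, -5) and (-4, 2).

max(|x_i - y_i|) = max(|0 - (-4)|, |-5 - 2|) = max(4, 7) = 7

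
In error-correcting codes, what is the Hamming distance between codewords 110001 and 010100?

Differing positions: 1, 4, 6. Hamming distance = 3.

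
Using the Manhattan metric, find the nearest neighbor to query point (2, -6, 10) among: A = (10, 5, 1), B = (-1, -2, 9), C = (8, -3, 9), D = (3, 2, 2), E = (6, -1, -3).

Distances: d(A) = 28, d(B) = 8, d(C) = 10, d(D) = 17, d(E) = 22. Nearest: B = (-1, -2, 9) with distance 8.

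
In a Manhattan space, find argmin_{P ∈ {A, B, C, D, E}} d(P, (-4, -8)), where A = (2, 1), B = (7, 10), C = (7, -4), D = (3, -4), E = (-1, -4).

Distances: d(A) = 15, d(B) = 29, d(C) = 15, d(D) = 11, d(E) = 7. Nearest: E = (-1, -4) with distance 7.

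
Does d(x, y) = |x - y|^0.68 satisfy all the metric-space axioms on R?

Yes. With 0 < p = 0.68 ≤ 1, d(x,y) = |x-y|^0.68 is a metric on R. Non-negativity and symmetry are immediate; |x-y|^0.68 = 0 ⟺ |x-y| = 0 ⟺ x = y. For the triangle inequality, the function t ↦ t^0.68 is subadditive on [0,∞) when p ≤ 1, so |x-z|^0.68 ≤ (|x-y| + |y-z|)^0.68 ≤ |x-y|^0.68 + |y-z|^0.68.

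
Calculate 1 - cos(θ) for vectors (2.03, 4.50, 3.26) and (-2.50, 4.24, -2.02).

With u = (2.03, 4.50, 3.26), v = (-2.50, 4.24, -2.02):
u·v = 2.03·(-2.5) + 4.5·4.24 + 3.26·(-2.02) = (-5.075) + 19.08 + (-6.5852) = 7.4198.
|u| = √(2.03² + 4.5² + 3.26²) = √(4.1209 + 20.25 + 10.6276) = √34.9985, |v| = √((-2.5)² + 4.24² + (-2.02)²) = √(6.25 + 17.9776 + 4.0804) = √28.308.
cos θ = (u·v)/(|u||v|) = 7.4198/(√34.9985·√28.308) ≈ 0.2357
Cosine distance = 1 - cos θ ≈ 1 - 0.2357 = 0.7643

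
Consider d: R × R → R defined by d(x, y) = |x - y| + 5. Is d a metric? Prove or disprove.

No. d fails identity of indiscernibles (specifically d(x,x) = 0): d(7, 7) = |7 - 7| + 5 = 0 + 5 = 5 ≠ 0.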